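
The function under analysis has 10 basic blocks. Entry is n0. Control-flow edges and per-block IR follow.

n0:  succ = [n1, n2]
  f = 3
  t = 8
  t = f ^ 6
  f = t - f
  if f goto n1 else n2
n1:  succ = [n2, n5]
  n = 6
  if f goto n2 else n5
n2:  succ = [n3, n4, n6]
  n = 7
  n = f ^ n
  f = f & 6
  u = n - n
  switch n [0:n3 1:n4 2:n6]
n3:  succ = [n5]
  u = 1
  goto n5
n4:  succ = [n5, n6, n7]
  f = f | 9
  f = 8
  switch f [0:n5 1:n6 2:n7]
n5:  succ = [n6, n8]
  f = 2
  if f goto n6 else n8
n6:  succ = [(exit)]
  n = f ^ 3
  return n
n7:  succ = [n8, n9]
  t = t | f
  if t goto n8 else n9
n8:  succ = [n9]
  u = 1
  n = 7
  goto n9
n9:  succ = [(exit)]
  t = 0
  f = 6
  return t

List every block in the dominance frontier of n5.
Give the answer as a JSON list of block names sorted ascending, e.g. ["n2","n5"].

Answer: ["n6", "n8"]

Derivation:
idom tree: n1←n0 n2←n0 n3←n2 n4←n2 n5←n0 n6←n0 n7←n4 n8←n0 n9←n0
Dom∩ at merges:
  n2: preds {n0,n1}: {n0} ∩ {n0,n1} = {n0}; idom=n0
  n5: preds {n1,n3,n4}: {n0,n1} ∩ {n0,n2,n3} ∩ {n0,n2,n4} = {n0}; idom=n0
  n6: preds {n2,n4,n5}: {n0,n2} ∩ {n0,n2,n4} ∩ {n0,n5} = {n0}; idom=n0
  n8: preds {n5,n7}: {n0,n5} ∩ {n0,n2,n4,n7} = {n0}; idom=n0
  n9: preds {n7,n8}: {n0,n2,n4,n7} ∩ {n0,n8} = {n0}; idom=n0

DF walk-up:
  n2←n0: walk · to n0
  n2←n1: walk n1 to n0
  n5←n1: walk n1 to n0
  n5←n3: walk n3→n2 to n0
  n5←n4: walk n4→n2 to n0
  n6←n2: walk n2 to n0
  n6←n4: walk n4→n2 to n0
  n6←n5: walk n5 to n0
  n8←n5: walk n5 to n0
  n8←n7: walk n7→n4→n2 to n0
  n9←n7: walk n7→n4→n2 to n0
  n9←n8: walk n8 to n0
  DF(n0)=∅
  DF(n1)={n2,n5}
  DF(n2)={n5,n6,n8,n9}
  DF(n3)={n5}
  DF(n4)={n5,n6,n8,n9}
  DF(n5)={n6,n8}
  DF(n6)=∅
  DF(n7)={n8,n9}
  DF(n8)={n9}
  DF(n9)=∅

DF(n5) = ["n6", "n8"]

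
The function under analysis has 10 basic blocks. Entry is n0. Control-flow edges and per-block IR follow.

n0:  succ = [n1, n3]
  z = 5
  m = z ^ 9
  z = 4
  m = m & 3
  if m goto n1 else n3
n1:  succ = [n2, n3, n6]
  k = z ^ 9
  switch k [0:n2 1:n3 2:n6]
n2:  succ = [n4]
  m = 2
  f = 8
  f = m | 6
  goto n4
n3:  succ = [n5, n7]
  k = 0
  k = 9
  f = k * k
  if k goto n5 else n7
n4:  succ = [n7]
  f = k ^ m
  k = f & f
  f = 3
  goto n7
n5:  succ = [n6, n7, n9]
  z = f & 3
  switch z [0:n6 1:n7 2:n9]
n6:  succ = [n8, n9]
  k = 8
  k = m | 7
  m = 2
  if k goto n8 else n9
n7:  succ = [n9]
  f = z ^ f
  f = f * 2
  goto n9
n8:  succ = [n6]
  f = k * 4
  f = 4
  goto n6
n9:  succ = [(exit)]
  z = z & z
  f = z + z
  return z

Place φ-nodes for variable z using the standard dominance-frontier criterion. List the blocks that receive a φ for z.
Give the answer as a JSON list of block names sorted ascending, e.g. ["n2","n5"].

idom tree: n1←n0 n2←n1 n3←n0 n4←n2 n5←n3 n6←n0 n7←n0 n8←n6 n9←n0
Dom∩ at merges:
  n3: preds {n0,n1}: {n0} ∩ {n0,n1} = {n0}; idom=n0
  n6: preds {n1,n5,n8}: {n0,n1} ∩ {n0,n3,n5} ∩ {n0,n6,n8} = {n0}; idom=n0
  n7: preds {n3,n4,n5}: {n0,n3} ∩ {n0,n1,n2,n4} ∩ {n0,n3,n5} = {n0}; idom=n0
  n9: preds {n5,n6,n7}: {n0,n3,n5} ∩ {n0,n6} ∩ {n0,n7} = {n0}; idom=n0

DF derivation:
  n3←n0: walk · to n0
  n3←n1: walk n1 to n0
  n6←n1: walk n1 to n0
  n6←n5: walk n5→n3 to n0
  n6←n8: walk n8→n6 to n0
  n7←n3: walk n3 to n0
  n7←n4: walk n4→n2→n1 to n0
  n7←n5: walk n5→n3 to n0
  n9←n5: walk n5→n3 to n0
  n9←n6: walk n6 to n0
  n9←n7: walk n7 to n0
  n0: DF=∅
  n1: DF={n3,n6,n7}
  n2: DF={n7}
  n3: DF={n6,n7,n9}
  n4: DF={n7}
  n5: DF={n6,n7,n9}
  n6: DF={n6,n9}
  n7: DF={n9}
  n8: DF={n6}
  n9: DF=∅

φ for z: defs {n0,n5,n9}
  DF⁺ = {n6,n7,n9}

Answer: ["n6", "n7", "n9"]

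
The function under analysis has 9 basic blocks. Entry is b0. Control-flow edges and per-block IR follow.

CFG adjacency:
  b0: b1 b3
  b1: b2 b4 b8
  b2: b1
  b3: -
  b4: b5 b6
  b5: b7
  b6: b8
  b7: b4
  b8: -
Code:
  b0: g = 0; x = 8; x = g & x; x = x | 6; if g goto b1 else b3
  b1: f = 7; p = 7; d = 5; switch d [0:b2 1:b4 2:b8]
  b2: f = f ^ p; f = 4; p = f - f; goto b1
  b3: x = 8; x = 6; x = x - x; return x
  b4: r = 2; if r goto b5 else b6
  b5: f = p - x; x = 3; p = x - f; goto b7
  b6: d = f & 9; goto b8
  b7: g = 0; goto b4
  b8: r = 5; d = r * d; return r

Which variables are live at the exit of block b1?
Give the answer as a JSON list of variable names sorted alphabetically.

Answer: ["d", "f", "p", "x"]

Working:
Per-block:
  b0 def {g,x} use ∅
  b1 def {d,f,p} use ∅
  b2 def {f,p} use {f,p}
  b3 def {x} use ∅
  b4 def {r} use ∅
  b5 def {f,p,x} use {p,x}
  b6 def {d} use {f}
  b7 def {g} use ∅
  b8 def {d,r} use {d}

Backward fixpoint:
  b0 li=∅ lo={x}
  b1 li={x} lo={d,f,p,x}
  b2 li={f,p,x} lo={x}
  b3 li=∅ lo=∅
  b4 li={f,p,x} lo={f,p,x}
  b5 li={p,x} lo={f,p,x}
  b6 li={f} lo={d}
  b7 li={f,p,x} lo={f,p,x}
  b8 li={d} lo=∅

live-out(b1) = ["d", "f", "p", "x"]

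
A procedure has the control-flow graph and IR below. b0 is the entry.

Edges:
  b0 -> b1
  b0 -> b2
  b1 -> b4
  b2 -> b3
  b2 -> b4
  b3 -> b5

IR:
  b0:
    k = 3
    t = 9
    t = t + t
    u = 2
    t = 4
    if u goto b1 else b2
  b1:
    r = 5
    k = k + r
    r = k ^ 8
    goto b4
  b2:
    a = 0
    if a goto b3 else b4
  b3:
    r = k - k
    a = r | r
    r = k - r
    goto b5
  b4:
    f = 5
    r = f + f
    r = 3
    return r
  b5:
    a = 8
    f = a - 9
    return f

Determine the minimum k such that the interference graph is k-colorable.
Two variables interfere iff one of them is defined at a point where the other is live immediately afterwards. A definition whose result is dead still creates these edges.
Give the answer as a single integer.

Answer: 3

Analysis:
Block summaries:
  b0: {k,t,u} / ∅
  b1: {k,r} / {k}
  b2: {a} / ∅
  b3: {a,r} / {k}
  b4: {f,r} / ∅
  b5: {a,f} / ∅

Backward fixpoint:
  live b0: ∅→{k}
  live b1: {k}→∅
  live b2: {k}→{k}
  live b3: {k}→∅
  live b4: ∅→∅
  live b5: ∅→∅

Interference:
  a↔{k,r}
  f↔∅
  k↔{a,r,t,u}
  r↔{a,k}
  t↔{k,u}
  u↔{k,t}

Colouring:
  {a,k,r} pairwise interfere (3-clique) ⇒ χ ≥ 3
  assign a→R1 f→R0 k→R0 r→R2 t→R1 u→R2 — no edge inside a register ⇒ χ ≤ 3
  χ = 3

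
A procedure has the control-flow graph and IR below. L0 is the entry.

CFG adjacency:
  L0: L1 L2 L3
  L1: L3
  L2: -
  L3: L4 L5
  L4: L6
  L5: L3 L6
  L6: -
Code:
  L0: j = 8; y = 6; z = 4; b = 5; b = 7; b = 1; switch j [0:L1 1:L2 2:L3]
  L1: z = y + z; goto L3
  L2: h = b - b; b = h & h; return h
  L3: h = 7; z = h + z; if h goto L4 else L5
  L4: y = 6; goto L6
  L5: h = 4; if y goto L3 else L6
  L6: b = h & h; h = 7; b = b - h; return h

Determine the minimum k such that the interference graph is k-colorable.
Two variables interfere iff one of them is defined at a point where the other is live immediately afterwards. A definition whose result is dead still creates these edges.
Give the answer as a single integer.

Answer: 4

Working:
def/use:
  L0 def {b,j,y,z} use ∅
  L1 def {z} use {y,z}
  L2 def {b,h} use {b}
  L3 def {h,z} use {z}
  L4 def {y} use ∅
  L5 def {h} use {y}
  L6 def {b,h} use {h}

Live sets:
  live L0: ∅→{b,y,z}
  live L1: {y,z}→{y,z}
  live L2: {b}→∅
  live L3: {y,z}→{h,y,z}
  live L4: {h}→{h}
  live L5: {y,z}→{h,y,z}
  live L6: {h}→∅

Conflict graph:
  b — {h,j,y,z}
  h — {b,y,z}
  j — {b,y,z}
  y — {b,h,j,z}
  z — {b,h,j,y}

Registers:
  {b,h,y,z} pairwise interfere (4-clique) ⇒ χ ≥ 4
  4-colouring: R0={b}  R1={y}  R2={z}  R3={h,j}
  χ = 4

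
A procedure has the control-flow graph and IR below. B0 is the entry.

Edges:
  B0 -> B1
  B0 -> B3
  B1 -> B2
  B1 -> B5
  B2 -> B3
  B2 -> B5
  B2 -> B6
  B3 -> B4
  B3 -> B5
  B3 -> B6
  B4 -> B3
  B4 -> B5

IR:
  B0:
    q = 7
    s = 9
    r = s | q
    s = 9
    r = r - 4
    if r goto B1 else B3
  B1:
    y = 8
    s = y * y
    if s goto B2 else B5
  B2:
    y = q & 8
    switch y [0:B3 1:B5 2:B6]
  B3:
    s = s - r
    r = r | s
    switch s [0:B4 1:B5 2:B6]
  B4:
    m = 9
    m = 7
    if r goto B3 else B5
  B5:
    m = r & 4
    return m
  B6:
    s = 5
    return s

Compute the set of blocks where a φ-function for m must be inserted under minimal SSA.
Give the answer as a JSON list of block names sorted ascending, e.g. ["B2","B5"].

idom tree: B1←B0 B2←B1 B3←B0 B4←B3 B5←B0 B6←B0
Dom at joins:
  B3: preds {B0,B2,B4}: {B0} ∩ {B0,B1,B2} ∩ {B0,B3,B4} = {B0}; idom=B0
  B5: preds {B1,B2,B3,B4}: {B0,B1} ∩ {B0,B1,B2} ∩ {B0,B3} ∩ {B0,B3,B4} = {B0}; idom=B0
  B6: preds {B2,B3}: {B0,B1,B2} ∩ {B0,B3} = {B0}; idom=B0

DF derivation:
  join B3 pred B0: · stop@B0
  join B3 pred B2: B2→B1 stop@B0
  join B3 pred B4: B4→B3 stop@B0
  join B5 pred B1: B1 stop@B0
  join B5 pred B2: B2→B1 stop@B0
  join B5 pred B3: B3 stop@B0
  join B5 pred B4: B4→B3 stop@B0
  join B6 pred B2: B2→B1 stop@B0
  join B6 pred B3: B3 stop@B0
  B0 → ∅
  B1 → {B3,B5,B6}
  B2 → {B3,B5,B6}
  B3 → {B3,B5,B6}
  B4 → {B3,B5}
  B5 → ∅
  B6 → ∅

φ for m: defs {B4,B5}
  DF⁺ = {B3,B5,B6}

Answer: ["B3", "B5", "B6"]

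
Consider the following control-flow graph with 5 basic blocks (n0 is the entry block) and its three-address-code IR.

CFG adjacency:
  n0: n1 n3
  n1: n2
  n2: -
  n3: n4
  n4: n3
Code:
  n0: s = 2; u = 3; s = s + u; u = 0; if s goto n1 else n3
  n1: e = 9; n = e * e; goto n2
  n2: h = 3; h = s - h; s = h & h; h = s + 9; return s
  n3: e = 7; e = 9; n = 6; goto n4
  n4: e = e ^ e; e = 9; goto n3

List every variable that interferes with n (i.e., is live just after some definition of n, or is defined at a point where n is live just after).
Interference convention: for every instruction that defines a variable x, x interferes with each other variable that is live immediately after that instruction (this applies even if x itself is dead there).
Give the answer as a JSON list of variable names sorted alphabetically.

Block summaries:
  n0: {s,u} / ∅
  n1: {e,n} / ∅
  n2: {h,s} / {s}
  n3: {e,n} / ∅
  n4: {e} / {e}

Live sets:
  n0: in=∅ out={s}
  n1: in={s} out={s}
  n2: in={s} out=∅
  n3: in=∅ out={e}
  n4: in={e} out=∅

Conflict graph:
  e↔{n,s}
  h↔{s}
  n↔{e,s}
  s↔{e,h,n,u}
  u↔{s}

N(n) = ["e", "s"]

Answer: ["e", "s"]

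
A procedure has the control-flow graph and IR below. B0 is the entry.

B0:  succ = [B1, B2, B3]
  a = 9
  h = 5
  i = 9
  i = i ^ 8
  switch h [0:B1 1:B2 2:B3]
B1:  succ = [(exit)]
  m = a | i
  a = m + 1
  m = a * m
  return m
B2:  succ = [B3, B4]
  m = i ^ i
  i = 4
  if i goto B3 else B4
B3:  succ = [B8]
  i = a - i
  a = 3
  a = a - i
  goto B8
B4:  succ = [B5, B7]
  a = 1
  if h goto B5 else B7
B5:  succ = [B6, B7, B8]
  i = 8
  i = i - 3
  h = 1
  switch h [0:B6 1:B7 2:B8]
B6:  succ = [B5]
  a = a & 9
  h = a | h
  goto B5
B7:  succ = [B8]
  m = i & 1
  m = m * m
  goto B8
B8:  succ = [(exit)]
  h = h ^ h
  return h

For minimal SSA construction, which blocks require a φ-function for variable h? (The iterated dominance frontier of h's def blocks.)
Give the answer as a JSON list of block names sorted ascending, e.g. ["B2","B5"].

idom tree: B1←B0 B2←B0 B3←B0 B4←B2 B5←B4 B6←B5 B7←B4 B8←B0
Join-block Dom:
  B3: preds {B0,B2}: {B0} ∩ {B0,B2} = {B0}; idom=B0
  B5: preds {B4,B6}: {B0,B2,B4} ∩ {B0,B2,B4,B5,B6} = {B0,B2,B4}; idom=B4
  B7: preds {B4,B5}: {B0,B2,B4} ∩ {B0,B2,B4,B5} = {B0,B2,B4}; idom=B4
  B8: preds {B3,B5,B7}: {B0,B3} ∩ {B0,B2,B4,B5} ∩ {B0,B2,B4,B7} = {B0}; idom=B0

Frontier:
  join B3 pred B0: · stop@B0
  join B3 pred B2: B2 stop@B0
  join B5 pred B4: · stop@B4
  join B5 pred B6: B6→B5 stop@B4
  join B7 pred B4: · stop@B4
  join B7 pred B5: B5 stop@B4
  join B8 pred B3: B3 stop@B0
  join B8 pred B5: B5→B4→B2 stop@B0
  join B8 pred B7: B7→B4→B2 stop@B0
  DF(B0)=∅
  DF(B1)=∅
  DF(B2)={B3,B8}
  DF(B3)={B8}
  DF(B4)={B8}
  DF(B5)={B5,B7,B8}
  DF(B6)={B5}
  DF(B7)={B8}
  DF(B8)=∅

φ for h: defs {B0,B5,B6,B8}
  DF⁺ = {B5,B7,B8}

Answer: ["B5", "B7", "B8"]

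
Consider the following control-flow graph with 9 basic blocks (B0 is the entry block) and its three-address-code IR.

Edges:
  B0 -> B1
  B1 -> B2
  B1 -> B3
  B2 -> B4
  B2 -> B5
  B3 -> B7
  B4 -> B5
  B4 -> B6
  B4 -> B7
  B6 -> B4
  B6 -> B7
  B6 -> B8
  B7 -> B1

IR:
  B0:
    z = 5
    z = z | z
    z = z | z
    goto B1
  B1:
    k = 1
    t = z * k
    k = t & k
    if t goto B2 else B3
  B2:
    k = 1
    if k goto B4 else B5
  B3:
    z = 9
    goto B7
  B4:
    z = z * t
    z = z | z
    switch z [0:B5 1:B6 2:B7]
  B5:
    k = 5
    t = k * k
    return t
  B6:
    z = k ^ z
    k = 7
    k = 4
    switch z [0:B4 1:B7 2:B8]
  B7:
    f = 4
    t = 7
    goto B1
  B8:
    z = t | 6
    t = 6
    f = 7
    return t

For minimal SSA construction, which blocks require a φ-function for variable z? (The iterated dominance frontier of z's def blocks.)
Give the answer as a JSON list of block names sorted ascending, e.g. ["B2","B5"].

Answer: ["B1", "B4", "B5", "B7"]

Working:
idom tree: B1←B0 B2←B1 B3←B1 B4←B2 B5←B2 B6←B4 B7←B1 B8←B6
Dom∩ at merges:
  B1: preds {B0,B7}: {B0} ∩ {B0,B1,B7} = {B0}; idom=B0
  B4: preds {B2,B6}: {B0,B1,B2} ∩ {B0,B1,B2,B4,B6} = {B0,B1,B2}; idom=B2
  B5: preds {B2,B4}: {B0,B1,B2} ∩ {B0,B1,B2,B4} = {B0,B1,B2}; idom=B2
  B7: preds {B3,B4,B6}: {B0,B1,B3} ∩ {B0,B1,B2,B4} ∩ {B0,B1,B2,B4,B6} = {B0,B1}; idom=B1

DF derivation:
  B1←B0: walk · to B0
  B1←B7: walk B7→B1 to B0
  B4←B2: walk · to B2
  B4←B6: walk B6→B4 to B2
  B5←B2: walk · to B2
  B5←B4: walk B4 to B2
  B7←B3: walk B3 to B1
  B7←B4: walk B4→B2 to B1
  B7←B6: walk B6→B4→B2 to B1
  B0: DF=∅
  B1: DF={B1}
  B2: DF={B7}
  B3: DF={B7}
  B4: DF={B4,B5,B7}
  B5: DF=∅
  B6: DF={B4,B7}
  B7: DF={B1}
  B8: DF=∅

φ for z: defs {B0,B3,B4,B6,B8}
  DF⁺ = {B1,B4,B5,B7}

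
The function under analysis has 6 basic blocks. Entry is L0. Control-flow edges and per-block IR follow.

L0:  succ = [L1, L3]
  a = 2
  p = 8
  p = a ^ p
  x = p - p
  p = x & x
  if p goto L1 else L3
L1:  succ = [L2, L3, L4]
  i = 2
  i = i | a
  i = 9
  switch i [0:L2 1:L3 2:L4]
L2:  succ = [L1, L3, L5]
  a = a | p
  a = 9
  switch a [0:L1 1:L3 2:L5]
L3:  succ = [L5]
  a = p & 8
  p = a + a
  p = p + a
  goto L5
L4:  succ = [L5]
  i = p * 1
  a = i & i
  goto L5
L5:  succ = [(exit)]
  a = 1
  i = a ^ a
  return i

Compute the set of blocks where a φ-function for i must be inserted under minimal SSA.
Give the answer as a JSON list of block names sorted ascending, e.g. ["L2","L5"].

Answer: ["L1", "L3", "L5"]

Analysis:
idom tree: L1←L0 L2←L1 L3←L0 L4←L1 L5←L0
Join-block Dom:
  L1: preds {L0,L2}: {L0} ∩ {L0,L1,L2} = {L0}; idom=L0
  L3: preds {L0,L1,L2}: {L0} ∩ {L0,L1} ∩ {L0,L1,L2} = {L0}; idom=L0
  L5: preds {L2,L3,L4}: {L0,L1,L2} ∩ {L0,L3} ∩ {L0,L1,L4} = {L0}; idom=L0

DF walk-up:
  L1←L0: walk · to L0
  L1←L2: walk L2→L1 to L0
  L3←L0: walk · to L0
  L3←L1: walk L1 to L0
  L3←L2: walk L2→L1 to L0
  L5←L2: walk L2→L1 to L0
  L5←L3: walk L3 to L0
  L5←L4: walk L4→L1 to L0
  L0: DF=∅
  L1: DF={L1,L3,L5}
  L2: DF={L1,L3,L5}
  L3: DF={L5}
  L4: DF={L5}
  L5: DF=∅

φ for i: defs {L1,L4,L5}
  DF⁺ = {L1,L3,L5}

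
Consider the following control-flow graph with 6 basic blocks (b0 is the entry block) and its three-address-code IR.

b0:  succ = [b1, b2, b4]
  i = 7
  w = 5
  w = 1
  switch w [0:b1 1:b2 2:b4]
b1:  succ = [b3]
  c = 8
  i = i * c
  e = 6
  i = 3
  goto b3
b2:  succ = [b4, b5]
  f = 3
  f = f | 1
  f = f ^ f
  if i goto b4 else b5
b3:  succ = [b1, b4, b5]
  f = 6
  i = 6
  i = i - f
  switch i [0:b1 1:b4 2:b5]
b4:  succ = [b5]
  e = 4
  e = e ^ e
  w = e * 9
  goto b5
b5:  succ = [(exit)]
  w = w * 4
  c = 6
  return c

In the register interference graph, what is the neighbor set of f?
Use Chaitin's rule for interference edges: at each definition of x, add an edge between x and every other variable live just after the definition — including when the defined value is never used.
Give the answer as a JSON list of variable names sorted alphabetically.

Per-block:
  b0: def={i,w} ue=∅
  b1: def={c,e,i} ue={i}
  b2: def={f} ue={i}
  b3: def={f,i} ue=∅
  b4: def={e,w} ue=∅
  b5: def={c,w} ue={w}

Live sets:
  b0 li=∅ lo={i,w}
  b1 li={i,w} lo={w}
  b2 li={i,w} lo={w}
  b3 li={w} lo={i,w}
  b4 li=∅ lo={w}
  b5 li={w} lo=∅

Conflict graph:
  c — {i,w}
  e — {w}
  f — {i,w}
  i — {c,f,w}
  w — {c,e,f,i}

N(f) = ["i", "w"]

Answer: ["i", "w"]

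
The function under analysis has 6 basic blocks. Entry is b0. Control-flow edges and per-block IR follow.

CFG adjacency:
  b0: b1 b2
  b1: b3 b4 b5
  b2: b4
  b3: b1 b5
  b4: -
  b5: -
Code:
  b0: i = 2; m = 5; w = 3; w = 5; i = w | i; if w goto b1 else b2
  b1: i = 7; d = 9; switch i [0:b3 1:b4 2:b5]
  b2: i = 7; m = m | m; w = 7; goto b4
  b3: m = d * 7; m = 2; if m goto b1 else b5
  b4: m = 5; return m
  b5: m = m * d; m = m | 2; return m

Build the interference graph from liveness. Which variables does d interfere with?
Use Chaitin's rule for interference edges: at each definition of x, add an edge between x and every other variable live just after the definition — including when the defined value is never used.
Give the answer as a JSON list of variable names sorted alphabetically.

Answer: ["i", "m"]

Analysis:
Per-block:
  b0: def={i,m,w} ue=∅
  b1: def={d,i} ue=∅
  b2: def={i,m,w} ue={m}
  b3: def={m} ue={d}
  b4: def={m} ue=∅
  b5: def={m} ue={d,m}

Live sets:
  b0 li=∅ lo={m}
  b1 li={m} lo={d,m}
  b2 li={m} lo=∅
  b3 li={d} lo={d,m}
  b4 li=∅ lo=∅
  b5 li={d,m} lo=∅

Interfere edges:
  d: {i,m}
  i: {d,m,w}
  m: {d,i,w}
  w: {i,m}

N(d) = ["i", "m"]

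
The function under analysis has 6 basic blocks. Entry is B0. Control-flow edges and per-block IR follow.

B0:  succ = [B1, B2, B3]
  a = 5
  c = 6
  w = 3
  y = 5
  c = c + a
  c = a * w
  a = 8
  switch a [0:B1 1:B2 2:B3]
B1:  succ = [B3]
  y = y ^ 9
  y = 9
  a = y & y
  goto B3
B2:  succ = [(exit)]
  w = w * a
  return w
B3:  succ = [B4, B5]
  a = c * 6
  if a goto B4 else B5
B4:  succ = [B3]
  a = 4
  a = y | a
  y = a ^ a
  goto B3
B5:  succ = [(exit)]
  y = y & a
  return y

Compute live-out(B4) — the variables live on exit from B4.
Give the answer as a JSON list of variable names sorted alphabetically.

Block summaries:
  B0: def={a,c,w,y} ue=∅
  B1: def={a,y} ue={y}
  B2: def={w} ue={a,w}
  B3: def={a} ue={c}
  B4: def={a,y} ue={y}
  B5: def={y} ue={a,y}

Liveness:
  live B0: ∅→{a,c,w,y}
  live B1: {c,y}→{c,y}
  live B2: {a,w}→∅
  live B3: {c,y}→{a,c,y}
  live B4: {c,y}→{c,y}
  live B5: {a,y}→∅

live-out(B4) = ["c", "y"]

Answer: ["c", "y"]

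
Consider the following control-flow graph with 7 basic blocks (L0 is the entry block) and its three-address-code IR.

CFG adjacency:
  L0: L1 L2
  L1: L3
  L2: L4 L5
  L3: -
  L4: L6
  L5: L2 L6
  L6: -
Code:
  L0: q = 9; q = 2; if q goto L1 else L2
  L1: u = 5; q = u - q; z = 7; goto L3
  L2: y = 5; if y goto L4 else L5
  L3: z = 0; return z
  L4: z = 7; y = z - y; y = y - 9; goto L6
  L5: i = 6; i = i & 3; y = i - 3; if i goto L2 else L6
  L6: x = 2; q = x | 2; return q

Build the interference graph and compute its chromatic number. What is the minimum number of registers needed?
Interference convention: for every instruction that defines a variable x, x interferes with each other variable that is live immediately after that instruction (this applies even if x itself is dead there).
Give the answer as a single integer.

Answer: 2

Analysis:
def/use:
  L0: def={q} ue=∅
  L1: def={q,u,z} ue={q}
  L2: def={y} ue=∅
  L3: def={z} ue=∅
  L4: def={y,z} ue={y}
  L5: def={i,y} ue=∅
  L6: def={q,x} ue=∅

Live sets:
  live L0: ∅→{q}
  live L1: {q}→∅
  live L2: ∅→{y}
  live L3: ∅→∅
  live L4: {y}→∅
  live L5: ∅→∅
  live L6: ∅→∅

Interfere edges:
  i: {y}
  q: {u}
  u: {q}
  x: ∅
  y: {i,z}
  z: {y}

Colouring:
  clique {i,y} ⇒ need ≥ 2
  assign i→r1 q→r0 u→r1 x→r0 y→r0 z→r1 — no edge inside a register ⇒ χ ≤ 2
  χ = 2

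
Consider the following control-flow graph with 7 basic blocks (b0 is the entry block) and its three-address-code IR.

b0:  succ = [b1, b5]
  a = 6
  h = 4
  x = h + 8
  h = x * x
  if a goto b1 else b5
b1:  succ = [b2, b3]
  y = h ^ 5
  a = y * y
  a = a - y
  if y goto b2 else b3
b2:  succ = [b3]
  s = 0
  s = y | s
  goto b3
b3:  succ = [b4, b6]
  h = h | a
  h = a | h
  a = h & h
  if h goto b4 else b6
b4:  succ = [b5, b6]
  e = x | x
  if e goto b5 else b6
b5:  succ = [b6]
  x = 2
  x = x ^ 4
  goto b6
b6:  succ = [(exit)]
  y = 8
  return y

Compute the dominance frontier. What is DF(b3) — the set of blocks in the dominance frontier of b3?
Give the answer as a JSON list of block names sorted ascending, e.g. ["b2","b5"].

Answer: ["b5", "b6"]

Derivation:
idom tree: b1←b0 b2←b1 b3←b1 b4←b3 b5←b0 b6←b0
Dom∩ at merges:
  b3: preds {b1,b2}: {b0,b1} ∩ {b0,b1,b2} = {b0,b1}; idom=b1
  b5: preds {b0,b4}: {b0} ∩ {b0,b1,b3,b4} = {b0}; idom=b0
  b6: preds {b3,b4,b5}: {b0,b1,b3} ∩ {b0,b1,b3,b4} ∩ {b0,b5} = {b0}; idom=b0

Frontier:
  b3←b1: walk · to b1
  b3←b2: walk b2 to b1
  b5←b0: walk · to b0
  b5←b4: walk b4→b3→b1 to b0
  b6←b3: walk b3→b1 to b0
  b6←b4: walk b4→b3→b1 to b0
  b6←b5: walk b5 to b0
  b0: DF=∅
  b1: DF={b5,b6}
  b2: DF={b3}
  b3: DF={b5,b6}
  b4: DF={b5,b6}
  b5: DF={b6}
  b6: DF=∅

DF(b3) = ["b5", "b6"]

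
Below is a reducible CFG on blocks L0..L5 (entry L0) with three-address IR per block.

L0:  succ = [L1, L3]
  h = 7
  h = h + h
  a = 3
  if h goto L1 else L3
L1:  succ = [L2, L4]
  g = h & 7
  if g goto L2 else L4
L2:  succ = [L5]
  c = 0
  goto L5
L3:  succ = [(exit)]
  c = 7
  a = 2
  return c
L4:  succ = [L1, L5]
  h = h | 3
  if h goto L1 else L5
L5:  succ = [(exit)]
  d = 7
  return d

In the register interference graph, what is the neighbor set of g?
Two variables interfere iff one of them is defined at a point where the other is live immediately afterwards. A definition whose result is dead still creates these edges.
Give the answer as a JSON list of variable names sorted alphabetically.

Answer: ["h"]

Working:
def/use:
  L0 def {a,h} use ∅
  L1 def {g} use {h}
  L2 def {c} use ∅
  L3 def {a,c} use ∅
  L4 def {h} use {h}
  L5 def {d} use ∅

Backward fixpoint:
  L0 li=∅ lo={h}
  L1 li={h} lo={h}
  L2 li=∅ lo=∅
  L3 li=∅ lo=∅
  L4 li={h} lo={h}
  L5 li=∅ lo=∅

Interference:
  a — {c,h}
  c — {a}
  d — ∅
  g — {h}
  h — {a,g}

N(g) = ["h"]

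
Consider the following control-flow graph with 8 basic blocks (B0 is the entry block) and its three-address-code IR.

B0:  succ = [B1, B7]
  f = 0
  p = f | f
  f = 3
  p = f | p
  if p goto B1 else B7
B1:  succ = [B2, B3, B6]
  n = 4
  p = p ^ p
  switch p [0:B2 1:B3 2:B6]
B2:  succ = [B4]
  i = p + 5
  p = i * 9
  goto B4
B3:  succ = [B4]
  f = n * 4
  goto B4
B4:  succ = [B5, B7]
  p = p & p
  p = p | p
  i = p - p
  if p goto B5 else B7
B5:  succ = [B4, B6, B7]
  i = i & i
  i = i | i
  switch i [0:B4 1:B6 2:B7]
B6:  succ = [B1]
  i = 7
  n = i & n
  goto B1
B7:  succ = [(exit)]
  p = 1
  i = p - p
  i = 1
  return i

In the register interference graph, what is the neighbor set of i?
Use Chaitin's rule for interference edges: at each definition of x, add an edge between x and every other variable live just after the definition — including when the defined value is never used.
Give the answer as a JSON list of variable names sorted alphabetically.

Answer: ["n", "p"]

Working:
def/use:
  B0: {f,p} / ∅
  B1: {n,p} / {p}
  B2: {i,p} / {p}
  B3: {f} / {n}
  B4: {i,p} / {p}
  B5: {i} / {i}
  B6: {i,n} / {n}
  B7: {i,p} / ∅

Backward fixpoint:
  live B0: ∅→{p}
  live B1: {p}→{n,p}
  live B2: {n,p}→{n,p}
  live B3: {n,p}→{n,p}
  live B4: {n,p}→{i,n,p}
  live B5: {i,n,p}→{n,p}
  live B6: {n,p}→{p}
  live B7: ∅→∅

Conflict graph:
  f: {n,p}
  i: {n,p}
  n: {f,i,p}
  p: {f,i,n}

N(i) = ["n", "p"]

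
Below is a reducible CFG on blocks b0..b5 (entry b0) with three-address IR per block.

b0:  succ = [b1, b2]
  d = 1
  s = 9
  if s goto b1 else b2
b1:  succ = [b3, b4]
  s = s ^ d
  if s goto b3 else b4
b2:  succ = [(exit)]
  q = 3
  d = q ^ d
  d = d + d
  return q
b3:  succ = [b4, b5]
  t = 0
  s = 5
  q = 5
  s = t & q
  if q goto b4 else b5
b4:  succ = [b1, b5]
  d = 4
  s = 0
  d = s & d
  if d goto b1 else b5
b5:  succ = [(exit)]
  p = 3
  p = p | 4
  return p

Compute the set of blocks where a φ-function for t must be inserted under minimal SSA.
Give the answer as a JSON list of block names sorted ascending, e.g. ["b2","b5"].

Answer: ["b1", "b4", "b5"]

Derivation:
idom tree: b1←b0 b2←b0 b3←b1 b4←b1 b5←b1
Dom∩ at merges:
  b1: preds {b0,b4}: {b0} ∩ {b0,b1,b4} = {b0}; idom=b0
  b4: preds {b1,b3}: {b0,b1} ∩ {b0,b1,b3} = {b0,b1}; idom=b1
  b5: preds {b3,b4}: {b0,b1,b3} ∩ {b0,b1,b4} = {b0,b1}; idom=b1

DF derivation:
  b1←b0: walk · to b0
  b1←b4: walk b4→b1 to b0
  b4←b1: walk · to b1
  b4←b3: walk b3 to b1
  b5←b3: walk b3 to b1
  b5←b4: walk b4 to b1
  DF(b0)=∅
  DF(b1)={b1}
  DF(b2)=∅
  DF(b3)={b4,b5}
  DF(b4)={b1,b5}
  DF(b5)=∅

φ for t: defs {b3}
  DF⁺ = {b1,b4,b5}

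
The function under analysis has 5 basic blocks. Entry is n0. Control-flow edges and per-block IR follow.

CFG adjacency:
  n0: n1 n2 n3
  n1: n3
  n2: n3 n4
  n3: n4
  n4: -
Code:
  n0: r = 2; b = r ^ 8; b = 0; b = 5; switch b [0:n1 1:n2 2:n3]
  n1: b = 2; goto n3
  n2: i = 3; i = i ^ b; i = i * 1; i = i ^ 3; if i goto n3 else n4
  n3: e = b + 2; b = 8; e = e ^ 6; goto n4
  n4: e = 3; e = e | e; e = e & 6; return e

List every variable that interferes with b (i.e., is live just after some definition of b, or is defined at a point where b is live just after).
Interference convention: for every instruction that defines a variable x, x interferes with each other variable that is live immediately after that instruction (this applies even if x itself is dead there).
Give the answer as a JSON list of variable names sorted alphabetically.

Per-block:
  n0: {b,r} / ∅
  n1: {b} / ∅
  n2: {i} / {b}
  n3: {b,e} / {b}
  n4: {e} / ∅

Liveness:
  n0: in=∅ out={b}
  n1: in=∅ out={b}
  n2: in={b} out={b}
  n3: in={b} out=∅
  n4: in=∅ out=∅

Conflict graph:
  b: {e,i}
  e: {b}
  i: {b}
  r: ∅

N(b) = ["e", "i"]

Answer: ["e", "i"]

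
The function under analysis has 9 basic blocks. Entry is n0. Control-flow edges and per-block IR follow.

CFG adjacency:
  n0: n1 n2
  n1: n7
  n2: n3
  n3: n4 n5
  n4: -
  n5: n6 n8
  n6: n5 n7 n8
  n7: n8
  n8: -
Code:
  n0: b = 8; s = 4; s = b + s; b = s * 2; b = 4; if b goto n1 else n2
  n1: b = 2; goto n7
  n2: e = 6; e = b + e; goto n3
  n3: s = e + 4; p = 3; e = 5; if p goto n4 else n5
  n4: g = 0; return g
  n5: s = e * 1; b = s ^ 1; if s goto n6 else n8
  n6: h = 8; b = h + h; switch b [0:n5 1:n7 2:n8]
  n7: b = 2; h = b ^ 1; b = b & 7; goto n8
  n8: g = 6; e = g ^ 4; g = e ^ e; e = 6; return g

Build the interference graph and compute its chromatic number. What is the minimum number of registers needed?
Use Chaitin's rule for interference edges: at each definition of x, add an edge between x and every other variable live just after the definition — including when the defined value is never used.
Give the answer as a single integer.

def/use:
  n0: def={b,s} ue=∅
  n1: def={b} ue=∅
  n2: def={e} ue={b}
  n3: def={e,p,s} ue={e}
  n4: def={g} ue=∅
  n5: def={b,s} ue={e}
  n6: def={b,h} ue=∅
  n7: def={b,h} ue=∅
  n8: def={e,g} ue=∅

Live sets:
  live n0: ∅→{b}
  live n1: ∅→∅
  live n2: {b}→{e}
  live n3: {e}→{e}
  live n4: ∅→∅
  live n5: {e}→{e}
  live n6: {e}→{e}
  live n7: ∅→∅
  live n8: ∅→∅

Conflict graph:
  b: {e,h,s}
  e: {b,g,h,p,s}
  g: {e}
  h: {b,e}
  p: {e}
  s: {b,e}

Chromatic number:
  {b,e,h} pairwise interfere (3-clique) ⇒ χ ≥ 3
  3-colouring: R0={e}  R1={b,g,p}  R2={h,s}
  χ = 3

Answer: 3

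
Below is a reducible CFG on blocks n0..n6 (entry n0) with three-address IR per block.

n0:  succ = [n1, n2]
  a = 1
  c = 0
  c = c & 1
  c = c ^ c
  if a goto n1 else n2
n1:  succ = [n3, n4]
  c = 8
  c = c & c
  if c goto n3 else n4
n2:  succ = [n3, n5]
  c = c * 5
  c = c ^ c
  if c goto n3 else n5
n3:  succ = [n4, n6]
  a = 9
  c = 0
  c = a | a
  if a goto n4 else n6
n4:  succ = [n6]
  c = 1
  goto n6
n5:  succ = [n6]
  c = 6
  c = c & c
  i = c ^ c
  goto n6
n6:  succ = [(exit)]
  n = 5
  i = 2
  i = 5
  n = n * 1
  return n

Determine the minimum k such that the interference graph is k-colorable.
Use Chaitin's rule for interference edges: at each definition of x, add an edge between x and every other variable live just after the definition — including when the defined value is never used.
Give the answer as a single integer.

Answer: 2

Derivation:
Per-block:
  n0: def={a,c} ue=∅
  n1: def={c} ue=∅
  n2: def={c} ue={c}
  n3: def={a,c} ue=∅
  n4: def={c} ue=∅
  n5: def={c,i} ue=∅
  n6: def={i,n} ue=∅

Liveness:
  live n0: ∅→{c}
  live n1: ∅→∅
  live n2: {c}→∅
  live n3: ∅→∅
  live n4: ∅→∅
  live n5: ∅→∅
  live n6: ∅→∅

Interference:
  a — {c}
  c — {a}
  i — {n}
  n — {i}

Chromatic number:
  lower bound: {a,c} mutually conflict ⇒ χ ≥ 2
  2-colouring: r0={a,i}  r1={c,n}
  χ = 2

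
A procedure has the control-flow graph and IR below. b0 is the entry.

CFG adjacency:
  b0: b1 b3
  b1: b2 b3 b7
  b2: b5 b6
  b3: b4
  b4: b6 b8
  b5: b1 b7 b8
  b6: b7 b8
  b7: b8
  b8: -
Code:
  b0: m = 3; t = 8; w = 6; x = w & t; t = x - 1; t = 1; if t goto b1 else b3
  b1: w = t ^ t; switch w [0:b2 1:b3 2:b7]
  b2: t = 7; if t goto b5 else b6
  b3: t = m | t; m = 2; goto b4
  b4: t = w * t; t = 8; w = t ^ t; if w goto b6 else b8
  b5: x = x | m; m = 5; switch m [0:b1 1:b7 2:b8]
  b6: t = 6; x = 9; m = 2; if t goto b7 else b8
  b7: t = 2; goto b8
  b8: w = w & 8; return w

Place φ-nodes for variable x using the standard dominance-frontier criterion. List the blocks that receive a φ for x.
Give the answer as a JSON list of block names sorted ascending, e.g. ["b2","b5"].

Answer: ["b1", "b3", "b6", "b7", "b8"]

Analysis:
idom tree: b1←b0 b2←b1 b3←b0 b4←b3 b5←b2 b6←b0 b7←b0 b8←b0
Dom at joins:
  b1: preds {b0,b5}: {b0} ∩ {b0,b1,b2,b5} = {b0}; idom=b0
  b3: preds {b0,b1}: {b0} ∩ {b0,b1} = {b0}; idom=b0
  b6: preds {b2,b4}: {b0,b1,b2} ∩ {b0,b3,b4} = {b0}; idom=b0
  b7: preds {b1,b5,b6}: {b0,b1} ∩ {b0,b1,b2,b5} ∩ {b0,b6} = {b0}; idom=b0
  b8: preds {b4,b5,b6,b7}: {b0,b3,b4} ∩ {b0,b1,b2,b5} ∩ {b0,b6} ∩ {b0,b7} = {b0}; idom=b0

Frontier:
  join b1 pred b0: · stop@b0
  join b1 pred b5: b5→b2→b1 stop@b0
  join b3 pred b0: · stop@b0
  join b3 pred b1: b1 stop@b0
  join b6 pred b2: b2→b1 stop@b0
  join b6 pred b4: b4→b3 stop@b0
  join b7 pred b1: b1 stop@b0
  join b7 pred b5: b5→b2→b1 stop@b0
  join b7 pred b6: b6 stop@b0
  join b8 pred b4: b4→b3 stop@b0
  join b8 pred b5: b5→b2→b1 stop@b0
  join b8 pred b6: b6 stop@b0
  join b8 pred b7: b7 stop@b0
  DF(b0)=∅
  DF(b1)={b1,b3,b6,b7,b8}
  DF(b2)={b1,b6,b7,b8}
  DF(b3)={b6,b8}
  DF(b4)={b6,b8}
  DF(b5)={b1,b7,b8}
  DF(b6)={b7,b8}
  DF(b7)={b8}
  DF(b8)=∅

φ for x: defs {b0,b5,b6}
  DF⁺ = {b1,b3,b6,b7,b8}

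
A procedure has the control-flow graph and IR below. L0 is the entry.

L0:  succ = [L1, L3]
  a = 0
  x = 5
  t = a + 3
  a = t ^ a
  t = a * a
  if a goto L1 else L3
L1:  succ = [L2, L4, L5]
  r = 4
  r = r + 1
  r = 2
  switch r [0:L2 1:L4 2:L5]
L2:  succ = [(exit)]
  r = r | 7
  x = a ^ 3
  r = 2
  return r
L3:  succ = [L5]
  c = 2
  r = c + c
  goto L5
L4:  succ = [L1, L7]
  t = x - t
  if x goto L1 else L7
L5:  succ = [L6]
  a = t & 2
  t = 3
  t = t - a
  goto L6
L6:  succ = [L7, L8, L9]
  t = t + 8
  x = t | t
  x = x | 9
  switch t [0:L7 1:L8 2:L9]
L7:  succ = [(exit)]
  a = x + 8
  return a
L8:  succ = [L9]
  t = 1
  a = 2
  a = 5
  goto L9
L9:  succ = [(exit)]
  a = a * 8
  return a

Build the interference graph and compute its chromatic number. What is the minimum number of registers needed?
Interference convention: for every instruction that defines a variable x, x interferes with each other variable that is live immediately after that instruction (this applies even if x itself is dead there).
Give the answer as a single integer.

Per-block:
  L0 def {a,t,x} use ∅
  L1 def {r} use ∅
  L2 def {r,x} use {a,r}
  L3 def {c,r} use ∅
  L4 def {t} use {t,x}
  L5 def {a,t} use {t}
  L6 def {t,x} use {t}
  L7 def {a} use {x}
  L8 def {a,t} use ∅
  L9 def {a} use {a}

Liveness:
  L0 li=∅ lo={a,t,x}
  L1 li={a,t,x} lo={a,r,t,x}
  L2 li={a,r} lo=∅
  L3 li={t} lo={t}
  L4 li={a,t,x} lo={a,t,x}
  L5 li={t} lo={a,t}
  L6 li={a,t} lo={a,x}
  L7 li={x} lo=∅
  L8 li=∅ lo={a}
  L9 li={a} lo=∅

Interference:
  a: {r,t,x}
  c: {t}
  r: {a,t,x}
  t: {a,c,r,x}
  x: {a,r,t}

Colouring:
  {a,r,t,x} pairwise interfere (4-clique) ⇒ χ ≥ 4
  assign a→c1 c→c1 r→c2 t→c0 x→c3 — no edge inside a register ⇒ χ ≤ 4
  χ = 4

Answer: 4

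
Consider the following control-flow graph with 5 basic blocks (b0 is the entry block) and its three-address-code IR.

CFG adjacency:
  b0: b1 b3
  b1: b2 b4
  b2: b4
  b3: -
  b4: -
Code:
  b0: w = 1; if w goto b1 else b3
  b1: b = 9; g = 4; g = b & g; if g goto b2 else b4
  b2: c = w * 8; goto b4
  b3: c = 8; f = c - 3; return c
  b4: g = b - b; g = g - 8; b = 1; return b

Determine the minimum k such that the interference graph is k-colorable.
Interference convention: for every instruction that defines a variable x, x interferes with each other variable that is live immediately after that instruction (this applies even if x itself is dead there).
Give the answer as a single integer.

Per-block:
  b0: def={w} ue=∅
  b1: def={b,g} ue=∅
  b2: def={c} ue={w}
  b3: def={c,f} ue=∅
  b4: def={b,g} ue={b}

Live sets:
  live b0: ∅→{w}
  live b1: {w}→{b,w}
  live b2: {b,w}→{b}
  live b3: ∅→∅
  live b4: {b}→∅

Interfere edges:
  b: {c,g,w}
  c: {b,f}
  f: {c}
  g: {b,w}
  w: {b,g}

Registers:
  {b,g,w} pairwise interfere (3-clique) ⇒ χ ≥ 3
  assign b→c0 c→c1 f→c0 g→c1 w→c2 — no edge inside a register ⇒ χ ≤ 3
  χ = 3

Answer: 3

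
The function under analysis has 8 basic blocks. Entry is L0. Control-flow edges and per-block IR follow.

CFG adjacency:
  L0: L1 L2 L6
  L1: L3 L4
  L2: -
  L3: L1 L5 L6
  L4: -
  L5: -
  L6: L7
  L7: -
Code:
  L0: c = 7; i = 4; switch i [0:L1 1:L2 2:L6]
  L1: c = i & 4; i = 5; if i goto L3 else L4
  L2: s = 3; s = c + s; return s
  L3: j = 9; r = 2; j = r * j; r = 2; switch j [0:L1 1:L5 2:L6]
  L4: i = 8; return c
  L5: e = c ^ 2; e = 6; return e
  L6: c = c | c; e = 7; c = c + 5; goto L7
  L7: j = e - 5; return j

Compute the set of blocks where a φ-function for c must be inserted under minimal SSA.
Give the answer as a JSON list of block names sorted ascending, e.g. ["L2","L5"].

idom tree: L1←L0 L2←L0 L3←L1 L4←L1 L5←L3 L6←L0 L7←L6
Join-block Dom:
  L1: preds {L0,L3}: {L0} ∩ {L0,L1,L3} = {L0}; idom=L0
  L6: preds {L0,L3}: {L0} ∩ {L0,L1,L3} = {L0}; idom=L0

DF derivation:
  L1←L0: walk · to L0
  L1←L3: walk L3→L1 to L0
  L6←L0: walk · to L0
  L6←L3: walk L3→L1 to L0
  DF(L0)=∅
  DF(L1)={L1,L6}
  DF(L2)=∅
  DF(L3)={L1,L6}
  DF(L4)=∅
  DF(L5)=∅
  DF(L6)=∅
  DF(L7)=∅

φ for c: defs {L0,L1,L6}
  DF⁺ = {L1,L6}

Answer: ["L1", "L6"]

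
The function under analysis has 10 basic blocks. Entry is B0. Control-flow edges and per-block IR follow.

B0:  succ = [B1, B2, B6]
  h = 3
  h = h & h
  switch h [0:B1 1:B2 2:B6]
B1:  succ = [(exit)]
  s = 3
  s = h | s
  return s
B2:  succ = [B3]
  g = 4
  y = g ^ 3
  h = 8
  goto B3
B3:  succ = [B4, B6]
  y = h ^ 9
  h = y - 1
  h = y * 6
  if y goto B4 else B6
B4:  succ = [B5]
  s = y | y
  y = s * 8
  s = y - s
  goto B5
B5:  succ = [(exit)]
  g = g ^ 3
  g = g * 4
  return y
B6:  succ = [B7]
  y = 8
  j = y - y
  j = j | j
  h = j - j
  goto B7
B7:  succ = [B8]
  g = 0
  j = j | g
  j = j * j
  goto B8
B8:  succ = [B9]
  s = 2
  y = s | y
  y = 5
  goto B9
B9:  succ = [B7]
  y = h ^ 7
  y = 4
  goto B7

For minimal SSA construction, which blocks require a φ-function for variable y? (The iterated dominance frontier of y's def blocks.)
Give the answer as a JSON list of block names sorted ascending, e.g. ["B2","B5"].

idom tree: B1←B0 B2←B0 B3←B2 B4←B3 B5←B4 B6←B0 B7←B6 B8←B7 B9←B8
Join-block Dom:
  B6: preds {B0,B3}: {B0} ∩ {B0,B2,B3} = {B0}; idom=B0
  B7: preds {B6,B9}: {B0,B6} ∩ {B0,B6,B7,B8,B9} = {B0,B6}; idom=B6

DF derivation:
  join B6 pred B0: · stop@B0
  join B6 pred B3: B3→B2 stop@B0
  join B7 pred B6: · stop@B6
  join B7 pred B9: B9→B8→B7 stop@B6
  B0: DF=∅
  B1: DF=∅
  B2: DF={B6}
  B3: DF={B6}
  B4: DF=∅
  B5: DF=∅
  B6: DF=∅
  B7: DF={B7}
  B8: DF={B7}
  B9: DF={B7}

φ for y: defs {B2,B3,B4,B6,B8,B9}
  DF⁺ = {B6,B7}

Answer: ["B6", "B7"]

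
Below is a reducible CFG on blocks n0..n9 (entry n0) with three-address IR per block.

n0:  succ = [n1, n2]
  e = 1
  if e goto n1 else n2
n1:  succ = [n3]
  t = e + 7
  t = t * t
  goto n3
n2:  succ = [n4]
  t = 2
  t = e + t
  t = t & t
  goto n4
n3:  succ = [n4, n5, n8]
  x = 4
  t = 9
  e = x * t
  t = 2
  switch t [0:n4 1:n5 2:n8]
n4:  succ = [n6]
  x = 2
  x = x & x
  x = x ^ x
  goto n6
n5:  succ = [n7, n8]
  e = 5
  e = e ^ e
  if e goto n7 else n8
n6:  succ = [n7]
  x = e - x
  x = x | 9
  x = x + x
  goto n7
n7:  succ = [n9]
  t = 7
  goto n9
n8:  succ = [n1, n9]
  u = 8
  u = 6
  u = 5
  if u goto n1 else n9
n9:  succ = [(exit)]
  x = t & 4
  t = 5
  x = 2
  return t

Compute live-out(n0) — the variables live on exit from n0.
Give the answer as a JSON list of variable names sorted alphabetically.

def/use:
  n0 def {e} use ∅
  n1 def {t} use {e}
  n2 def {t} use {e}
  n3 def {e,t,x} use ∅
  n4 def {x} use ∅
  n5 def {e} use ∅
  n6 def {x} use {e,x}
  n7 def {t} use ∅
  n8 def {u} use ∅
  n9 def {t,x} use {t}

Liveness:
  n0: in=∅ out={e}
  n1: in={e} out=∅
  n2: in={e} out={e}
  n3: in=∅ out={e,t}
  n4: in={e} out={e,x}
  n5: in={t} out={e,t}
  n6: in={e,x} out=∅
  n7: in=∅ out={t}
  n8: in={e,t} out={e,t}
  n9: in={t} out=∅

live-out(n0) = ["e"]

Answer: ["e"]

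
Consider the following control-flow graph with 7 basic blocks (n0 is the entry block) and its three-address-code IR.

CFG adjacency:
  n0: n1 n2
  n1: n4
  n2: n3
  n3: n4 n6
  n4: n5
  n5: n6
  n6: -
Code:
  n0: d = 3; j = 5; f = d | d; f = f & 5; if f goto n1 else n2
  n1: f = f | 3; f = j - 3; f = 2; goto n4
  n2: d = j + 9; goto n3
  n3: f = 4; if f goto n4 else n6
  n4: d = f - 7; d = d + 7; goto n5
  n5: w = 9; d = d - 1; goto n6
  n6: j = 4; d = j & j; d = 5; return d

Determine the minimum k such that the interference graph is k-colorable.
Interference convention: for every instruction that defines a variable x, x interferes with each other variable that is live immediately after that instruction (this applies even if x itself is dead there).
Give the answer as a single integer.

def/use:
  n0: def={d,f,j} ue=∅
  n1: def={f} ue={f,j}
  n2: def={d} ue={j}
  n3: def={f} ue=∅
  n4: def={d} ue={f}
  n5: def={d,w} ue={d}
  n6: def={d,j} ue=∅

Live sets:
  n0: in=∅ out={f,j}
  n1: in={f,j} out={f}
  n2: in={j} out=∅
  n3: in=∅ out={f}
  n4: in={f} out={d}
  n5: in={d} out=∅
  n6: in=∅ out=∅

Conflict graph:
  d: {j,w}
  f: {j}
  j: {d,f}
  w: {d}

Chromatic number:
  clique {d,j} ⇒ need ≥ 2
  assign d→c0 f→c0 j→c1 w→c1 — no edge inside a register ⇒ χ ≤ 2
  χ = 2

Answer: 2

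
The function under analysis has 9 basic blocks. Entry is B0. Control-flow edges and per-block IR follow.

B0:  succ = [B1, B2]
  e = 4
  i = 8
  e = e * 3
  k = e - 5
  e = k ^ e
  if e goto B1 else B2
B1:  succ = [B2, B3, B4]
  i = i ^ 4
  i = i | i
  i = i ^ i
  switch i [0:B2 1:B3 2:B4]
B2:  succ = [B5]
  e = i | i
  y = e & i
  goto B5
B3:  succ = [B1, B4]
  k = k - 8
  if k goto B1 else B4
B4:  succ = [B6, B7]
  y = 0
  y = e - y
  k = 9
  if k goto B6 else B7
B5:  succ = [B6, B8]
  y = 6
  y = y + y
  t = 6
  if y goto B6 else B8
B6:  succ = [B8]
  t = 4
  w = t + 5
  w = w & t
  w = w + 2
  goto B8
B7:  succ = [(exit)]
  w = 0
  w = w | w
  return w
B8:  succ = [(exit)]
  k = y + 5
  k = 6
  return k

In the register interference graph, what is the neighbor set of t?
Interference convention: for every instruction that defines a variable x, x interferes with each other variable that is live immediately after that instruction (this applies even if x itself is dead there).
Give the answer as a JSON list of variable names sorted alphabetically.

Answer: ["w", "y"]

Working:
def/use:
  B0 def {e,i,k} use ∅
  B1 def {i} use {i}
  B2 def {e,y} use {i}
  B3 def {k} use {k}
  B4 def {k,y} use {e}
  B5 def {t,y} use ∅
  B6 def {t,w} use ∅
  B7 def {w} use ∅
  B8 def {k} use {y}

Backward fixpoint:
  B0 li=∅ lo={e,i,k}
  B1 li={e,i,k} lo={e,i,k}
  B2 li={i} lo=∅
  B3 li={e,i,k} lo={e,i,k}
  B4 li={e} lo={y}
  B5 li=∅ lo={y}
  B6 li={y} lo={y}
  B7 li=∅ lo=∅
  B8 li={y} lo=∅

Interference:
  e: {i,k,y}
  i: {e,k}
  k: {e,i,y}
  t: {w,y}
  w: {t,y}
  y: {e,k,t,w}

N(t) = ["w", "y"]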